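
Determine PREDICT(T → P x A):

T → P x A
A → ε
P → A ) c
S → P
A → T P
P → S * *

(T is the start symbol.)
PREDICT(T → P x A) = (FIRST(RHS) \ {ε}) ∪ (FOLLOW(T) if ε ∈ FIRST(RHS), i.e. RHS ⇒* ε)
FIRST(P) = { ')' }
FIRST(P x A) = { ')' }
ε ∉ FIRST(P x A), so FOLLOW(T) is not added.
PREDICT(T → P x A) = { ')' }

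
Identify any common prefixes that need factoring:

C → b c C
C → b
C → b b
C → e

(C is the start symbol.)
Yes, C has productions with common prefix 'b'

Left-factoring is needed when two productions for the same non-terminal
share a common prefix on the right-hand side.

Productions for C:
  C → b c C
  C → b
  C → b b
  C → e

Found common prefix 'b' in productions for C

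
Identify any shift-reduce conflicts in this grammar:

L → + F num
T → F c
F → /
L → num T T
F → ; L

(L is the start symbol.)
No shift-reduce conflicts

A shift-reduce conflict occurs when an LR(0) state has both:
  - a complete (reduce) item [A → α .] (dot at the end), and
  - a shift item [B → β . c γ] (dot before a terminal).

Augment with L' → L and build the canonical LR(0) collection (I0 = CLOSURE({[L' → . L]}), then GOTO on every symbol after a dot until no new states appear). It has 13 states:
  I0: { [L → . + F num], [L → . num T T], [L' → . L] }  — shift
  I1: { [F → . /], [F → . ; L], [L → + . F num] }  — shift
  I2: { [L' → L .] }  — accept
  I3: { [F → . /], [F → . ; L], [L → num . T T], [T → . F c] }  — shift
  I4: { [F → / .] }  — reduce
  I5: { [F → ; . L], [L → . + F num], [L → . num T T] }  — shift
  I6: { [T → F . c] }  — shift
  I7: { [F → . /], [F → . ; L], [L → num T . T], [T → . F c] }  — shift
  I8: { [L → num T T .] }  — reduce
  I9: { [T → F c .] }  — reduce
  I10: { [F → ; L .] }  — reduce
  I11: { [L → + F . num] }  — shift
  I12: { [L → + F num .] }  — reduce

No state contains both a complete item and a shift item.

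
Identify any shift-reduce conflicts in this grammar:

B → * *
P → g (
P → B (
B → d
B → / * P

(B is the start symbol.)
A shift-reduce conflict occurs when an LR(0) state has both:
  - a complete (reduce) item [A → α .] (dot at the end), and
  - a shift item [B → β . c γ] (dot before a terminal).

Augment with B' → B and build the canonical LR(0) collection (I0 = CLOSURE({[B' → . B]}), then GOTO on every symbol after a dot until no new states appear). It has 12 states:
  I0: { [B → . * *], [B → . / * P], [B → . d], [B' → . B] }  — shift
  I1: { [B → * . *] }  — shift
  I2: { [B → / . * P] }  — shift
  I3: { [B' → B .] }  — accept
  I4: { [B → d .] }  — reduce
  I5: { [B → . * *], [B → . / * P], [B → . d], [B → / * . P], [P → . B (], [P → . g (] }  — shift
  I6: { [P → B . (] }  — shift
  I7: { [B → / * P .] }  — reduce
  I8: { [P → g . (] }  — shift
  I9: { [P → g ( .] }  — reduce
  I10: { [P → B ( .] }  — reduce
  I11: { [B → * * .] }  — reduce

No state contains both a complete item and a shift item.

Answer: No shift-reduce conflicts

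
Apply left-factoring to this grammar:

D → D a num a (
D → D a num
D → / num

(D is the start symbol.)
Left-factoring transforms A → αβ₁ | αβ₂ into A → αA' and A' → β₁ | β₂
(α is the longest common prefix among the alternatives). Repeat until
no nonterminal has two alternatives with a common prefix.

Round 1: D has alternatives sharing prefix 'D a num'. Introduce D': D → D a num D'
  Add: D' → a (
  Add: D' → ε

No remaining common prefixes — done.

Resulting grammar:
D → D a num D'
D' → a (
D' → ε
D → / num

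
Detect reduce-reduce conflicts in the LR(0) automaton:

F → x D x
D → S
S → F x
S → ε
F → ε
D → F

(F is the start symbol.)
Augment with F' → F and build the canonical LR(0) collection (I0 = CLOSURE({[F' → . F]}), then GOTO on every symbol after a dot until no new states appear). It has 8 states:
  I0: { [F → . x D x], [F → .], [F' → . F] }  — shift, reduce
  I1: { [F' → F .] }  — accept
  I2: { [D → . F], [D → . S], [F → . x D x], [F → .], [F → x . D x], [S → . F x], [S → .] }  — shift, 2 reduces
  I3: { [F → x D . x] }  — shift
  I4: { [D → F .], [S → F . x] }  — shift, reduce
  I5: { [D → S .] }  — reduce
  I6: { [S → F x .] }  — reduce
  I7: { [F → x D x .] }  — reduce

I2 contains complete items [F → .], [S → .] — reduce-reduce conflict.

Answer: Yes — I2: [F → .] vs [S → .]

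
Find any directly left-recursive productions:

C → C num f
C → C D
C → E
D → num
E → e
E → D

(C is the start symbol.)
Direct left recursion occurs when N → N α for some non-terminal N (the right-hand side begins with the left-hand side itself).

C → C num f: LEFT RECURSIVE (starts with C)
C → C D: LEFT RECURSIVE (starts with C)
C → E: starts with E
D → num: starts with num
E → e: starts with e
E → D: starts with D

The grammar has direct left recursion on: C.

Answer: Yes, C is left-recursive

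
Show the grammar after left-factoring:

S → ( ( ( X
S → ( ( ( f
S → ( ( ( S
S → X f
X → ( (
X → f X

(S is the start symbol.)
Left-factoring transforms A → αβ₁ | αβ₂ into A → αA' and A' → β₁ | β₂
(α is the longest common prefix among the alternatives). Repeat until
no nonterminal has two alternatives with a common prefix.

Round 1: S has alternatives sharing prefix '( ( ('. Introduce S': S → ( ( ( S'
  Add: S' → X
  Add: S' → f
  Add: S' → S

No remaining common prefixes — done.

Resulting grammar:
S → ( ( ( S'
S' → X
S' → f
S' → S
S → X f
X → ( (
X → f X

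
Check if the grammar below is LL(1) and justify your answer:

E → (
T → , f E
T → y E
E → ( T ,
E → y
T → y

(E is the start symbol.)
For E:
  PREDICT(E → '(') = { '(' }
  PREDICT(E → '(' T ',') = { '(' }
  PREDICT(E → y) = { 'y' }
For T:
  PREDICT(T → ',' f E) = { ',' }
  PREDICT(T → y E) = { 'y' }
  PREDICT(T → y) = { 'y' }

Conflict found: Predict set conflict for E: { '(' }
The grammar is NOT LL(1).

Answer: No. Predict set conflict for E: { '(' }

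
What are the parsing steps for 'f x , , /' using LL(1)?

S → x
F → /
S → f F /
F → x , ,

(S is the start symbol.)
LL(1) parsing maintains a stack (initially the start symbol over $) and the input. At each step: if the stack top is a terminal, match it against the current input token; if it is a non-terminal N, replace it with the RHS of M[N, lookahead] (the unique production whose predict set contains the lookahead).

Stack is shown with the top on the left.

Stack      Input        Action
------------------------------
S $        f x , , / $  output S → f F /
f F / $    f x , , / $  match 'f'
F / $      x , , / $    output F → x , ,
x , , / $  x , , / $    match 'x'
, , / $    , , / $      match ','
, / $      , / $        match ','
/ $        / $          match '/'
$          $            accept

The string is accepted.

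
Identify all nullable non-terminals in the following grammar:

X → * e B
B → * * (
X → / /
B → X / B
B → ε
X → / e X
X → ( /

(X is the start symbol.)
{ 'B' }

ε-productions: B → ε
So B is immediately nullable.
No further non-terminal can be added: every production for the remaining non-terminals contains a terminal or a non-nullable non-terminal.
Nullable = { 'B' }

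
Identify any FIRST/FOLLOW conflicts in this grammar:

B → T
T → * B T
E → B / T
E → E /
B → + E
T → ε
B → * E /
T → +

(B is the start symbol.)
A FIRST/FOLLOW conflict occurs when a non-terminal N has a nullable alternative N → β (β ⇒* ε) and another alternative N → α with FIRST(α) ∩ FOLLOW(N) ≠ ∅: on such a lookahead the parser cannot decide between expanding α and letting N vanish via β.

Nullable non-terminals: B, T.
FIRST sets used below: FIRST(T) = { '*', '+', ε }

B: nullable alternative(s) B → T; FOLLOW(B) = { $, '*', '+', '/' }
  B → T: FIRST \ {ε} = { '*', '+' } — this is the only nullable alternative, skip
  B → + E: FIRST \ {ε} = { '+' } — overlaps FOLLOW(B) on { '+' }: CONFLICT
  B → * E /: FIRST \ {ε} = { '*' } — overlaps FOLLOW(B) on { '*' }: CONFLICT

T: nullable alternative(s) T → ε; FOLLOW(T) = { $, '*', '+', '/' }
  T → * B T: FIRST \ {ε} = { '*' } — overlaps FOLLOW(T) on { '*' }: CONFLICT
  T → ε: FIRST \ {ε} = { } — this is the only nullable alternative, skip
  T → +: FIRST \ {ε} = { '+' } — overlaps FOLLOW(T) on { '+' }: CONFLICT

E has no nullable alternative, so no FIRST/FOLLOW check is needed there.

So the grammar has 4 FIRST/FOLLOW conflicts (marked CONFLICT above).

Answer: Yes. B → '+' E with FOLLOW(B) on { '+' }; B → '*' E '/' with FOLLOW(B) on { '*' }; T → '*' B T with FOLLOW(T) on { '*' }; T → '+' with FOLLOW(T) on { '+' }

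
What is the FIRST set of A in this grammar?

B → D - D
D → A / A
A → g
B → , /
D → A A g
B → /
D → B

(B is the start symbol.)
To compute FIRST(A), examine every production with A on the left-hand side, reading each right-hand side left to right until a non-nullable symbol is reached.

From A → g:
  - g is a terminal: add 'g' and stop

Collecting: FIRST(A) = { 'g' }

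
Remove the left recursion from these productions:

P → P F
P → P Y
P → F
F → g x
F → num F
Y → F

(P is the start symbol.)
P is directly left-recursive. The standard transformation for
  A → A α₁ | ... | A α_m | β₁ | ... | β_n
is
  A  → β₁ A' | ... | β_n A'
  A' → α₁ A' | ... | α_m A' | ε

P → F becomes P → F P'
P → P F becomes P' → F P'
P → P Y becomes P' → Y P'
Add P' → ε

Productions for other non-terminals are unchanged:
  F → g x
  F → num F
  Y → F

Resulting grammar:
P → F P'
P' → F P'
P' → Y P'
P' → ε
F → g x
F → num F
Y → F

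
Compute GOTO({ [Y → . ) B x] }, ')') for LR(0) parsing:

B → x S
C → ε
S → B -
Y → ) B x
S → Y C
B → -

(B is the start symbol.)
{ [B → . -], [B → . x S], [Y → ) . B x] }

GOTO(I, ')') = CLOSURE({ [A → αX.β] : [A → α.Xβ] ∈ I, X = ')' })

Items with dot before ')', with the dot advanced:
  [Y → . ) B x] → [Y → ) . B x]
Closure of the advanced items:
  [Y → ) . B x] has the dot before B: add [B → . x S], [B → . -]

GOTO = { [B → . -], [B → . x S], [Y → ) . B x] }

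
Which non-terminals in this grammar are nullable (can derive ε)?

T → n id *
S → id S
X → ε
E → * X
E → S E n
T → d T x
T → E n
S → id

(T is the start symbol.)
A non-terminal is nullable if it can derive ε (the empty string): either it has an ε-production, or it has a production whose right-hand side consists entirely of nullable non-terminals.

ε-productions: X → ε
So X is immediately nullable.
No further non-terminal can be added: every production for the remaining non-terminals contains a terminal or a non-nullable non-terminal.
Nullable = { 'X' }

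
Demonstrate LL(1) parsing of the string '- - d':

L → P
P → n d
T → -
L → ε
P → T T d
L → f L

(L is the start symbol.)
LL(1) parsing maintains a stack (initially the start symbol over $) and the input. At each step: if the stack top is a terminal, match it against the current input token; if it is a non-terminal N, replace it with the RHS of M[N, lookahead] (the unique production whose predict set contains the lookahead).

Stack is shown with the top on the left.

Stack    Input    Action
------------------------
L $      - - d $  output L → P
P $      - - d $  output P → T T d
T T d $  - - d $  output T → -
- T d $  - - d $  match '-'
T d $    - d $    output T → -
- d $    - d $    match '-'
d $      d $      match 'd'
$        $        accept

The string is accepted.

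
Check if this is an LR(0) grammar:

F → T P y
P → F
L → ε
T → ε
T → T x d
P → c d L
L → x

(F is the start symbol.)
Augment with F' → F and build the canonical LR(0) collection (I0 = CLOSURE({[F' → . F]}), then GOTO on every symbol after a dot until no new states appear). It has 12 states:
  I0: { [F → . T P y], [F' → . F], [T → . T x d], [T → .] }  — reduce
  I1: { [F' → F .] }  — accept
  I2: { [F → . T P y], [F → T . P y], [P → . F], [P → . c d L], [T → . T x d], [T → .], [T → T . x d] }  — shift, reduce
  I3: { [P → F .] }  — reduce
  I4: { [F → T P . y] }  — shift
  I5: { [P → c . d L] }  — shift
  I6: { [T → T x . d] }  — shift
  I7: { [T → T x d .] }  — reduce
  I8: { [L → . x], [L → .], [P → c d . L] }  — shift, reduce
  I9: { [P → c d L .] }  — reduce
  I10: { [L → x .] }  — reduce
  I11: { [F → T P y .] }  — reduce

Conflict in state I2:
  Shift-reduce conflict between [T → .] and [P → . c d L]
So the grammar is NOT LR(0).

Answer: No. Shift-reduce conflict between [T → .] and [P → . c d L]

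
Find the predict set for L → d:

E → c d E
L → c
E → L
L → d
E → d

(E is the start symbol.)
{ 'd' }

PREDICT(L → d) = (FIRST(RHS) \ {ε}) ∪ (FOLLOW(L) if ε ∈ FIRST(RHS), i.e. RHS ⇒* ε)
FIRST(d) = { 'd' }
ε ∉ FIRST(d), so FOLLOW(L) is not added.
PREDICT(L → d) = { 'd' }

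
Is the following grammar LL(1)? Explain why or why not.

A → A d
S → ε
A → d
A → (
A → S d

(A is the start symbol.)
No. Predict set conflict for A: { 'd' }

Relevant sets:
  FIRST(A) = { '(', 'd' }
  FIRST(S) = { ε }

For A:
  PREDICT(A → A d) = { '(', 'd' }
  PREDICT(A → d) = { 'd' }
  PREDICT(A → '(') = { '(' }
  PREDICT(A → S d) = { 'd' }
S has a single production, so nothing to check there.

Conflict found: Predict set conflict for A: { 'd' }
The grammar is NOT LL(1).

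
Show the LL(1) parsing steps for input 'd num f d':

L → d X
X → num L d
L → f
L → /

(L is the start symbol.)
LL(1) parsing maintains a stack (initially the start symbol over $) and the input. At each step: if the stack top is a terminal, match it against the current input token; if it is a non-terminal N, replace it with the RHS of M[N, lookahead] (the unique production whose predict set contains the lookahead).

Stack is shown with the top on the left.

Stack      Input        Action
------------------------------
L $        d num f d $  output L → d X
d X $      d num f d $  match 'd'
X $        num f d $    output X → num L d
num L d $  num f d $    match 'num'
L d $      f d $        output L → f
f d $      f d $        match 'f'
d $        d $          match 'd'
$          $            accept

The string is accepted.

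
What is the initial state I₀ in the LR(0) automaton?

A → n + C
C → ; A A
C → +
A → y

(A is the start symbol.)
{ [A → . n + C], [A → . y], [A' → . A] }

First, augment the grammar with A' → A
I₀ = CLOSURE({ [A' → . A] }):
  [A' → . A] has the dot before A: add [A → . n + C], [A → . y]
No further items can be added.

I₀ = { [A → . n + C], [A → . y], [A' → . A] }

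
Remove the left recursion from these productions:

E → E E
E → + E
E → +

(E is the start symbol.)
E is directly left-recursive. The standard transformation for
  A → A α₁ | ... | A α_m | β₁ | ... | β_n
is
  A  → β₁ A' | ... | β_n A'
  A' → α₁ A' | ... | α_m A' | ε

E → + E becomes E → + E E'
E → + becomes E → + E'
E → E E becomes E' → E E'
Add E' → ε

Resulting grammar:
E → + E E'
E → + E'
E' → E E'
E' → ε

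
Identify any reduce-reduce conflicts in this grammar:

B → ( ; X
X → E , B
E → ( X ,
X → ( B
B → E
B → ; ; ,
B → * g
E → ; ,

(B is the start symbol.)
Augment with B' → B and build the canonical LR(0) collection (I0 = CLOSURE({[B' → . B]}), then GOTO on every symbol after a dot until no new states appear). It has 25 states:
  I0: { [B → . ( ; X], [B → . * g], [B → . ; ; ,], [B → . E], [B' → . B], [E → . ( X ,], [E → . ; ,] }  — shift
  I1: { [B → ( . ; X], [E → ( . X ,], [E → . ( X ,], [E → . ; ,], [X → . ( B], [X → . E , B] }  — shift
  I2: { [B → * . g] }  — shift
  I3: { [B → ; . ; ,], [E → ; . ,] }  — shift
  I4: { [B' → B .] }  — accept
  I5: { [B → E .] }  — reduce
  I6: { [E → ; , .] }  — reduce
  I7: { [B → ; ; . ,] }  — shift
  I8: { [B → ; ; , .] }  — reduce
  I9: { [B → * g .] }  — reduce
  I10: { [B → . ( ; X], [B → . * g], [B → . ; ; ,], [B → . E], [E → ( . X ,], [E → . ( X ,], [E → . ; ,], [X → ( . B], [X → . ( B], [X → . E , B] }  — shift
  I11: { [B → ( ; . X], [E → . ( X ,], [E → . ; ,], [E → ; . ,], [X → . ( B], [X → . E , B] }  — shift
  I12: { [X → E . , B] }  — shift
  I13: { [E → ( X . ,] }  — shift
  I14: { [E → ( X , .] }  — reduce
  I15: { [B → . ( ; X], [B → . * g], [B → . ; ; ,], [B → . E], [E → . ( X ,], [E → . ; ,], [X → E , . B] }  — shift
  I16: { [X → E , B .] }  — reduce
  I17: { [E → ; . ,] }  — shift
  I18: { [B → ( ; X .] }  — reduce
  I19: { [B → ( . ; X], [B → . ( ; X], [B → . * g], [B → . ; ; ,], [B → . E], [E → ( . X ,], [E → . ( X ,], [E → . ; ,], [X → ( . B], [X → . ( B], [X → . E , B] }  — shift
  I20: { [X → ( B .] }  — reduce
  I21: { [B → E .], [X → E . , B] }  — shift, reduce
  I22: { [B → ( ; . X], [B → ; . ; ,], [E → . ( X ,], [E → . ; ,], [E → ; . ,], [X → . ( B], [X → . E , B] }  — shift
  I23: { [B → ; ; . ,], [E → ; . ,] }  — shift
  I24: { [B → ; ; , .], [E → ; , .] }  — 2 reduces

I24 contains complete items [B → ; ; , .], [E → ; , .] — reduce-reduce conflict.

Answer: Yes — I24: [B → ; ; , .] vs [E → ; , .]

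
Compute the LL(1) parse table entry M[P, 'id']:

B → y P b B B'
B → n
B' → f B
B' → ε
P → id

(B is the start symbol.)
To find M[P, 'id'], we find productions for P where 'id' is in the predict set (PREDICT(N → α) = (FIRST(α) \ {ε}) ∪ (FOLLOW(N) if α ⇒* ε)).

P → id: PREDICT = { 'id' }
  'id' is in predict set, so this production goes in M[P, 'id']

M[P, 'id'] = P → id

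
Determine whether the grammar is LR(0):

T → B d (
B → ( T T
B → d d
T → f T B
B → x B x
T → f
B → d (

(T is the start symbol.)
A grammar is LR(0) if no state in the canonical LR(0) collection has:
  - both a shift item (dot before a terminal) and a complete item (shift-reduce conflict), or
  - two or more complete items (reduce-reduce conflict; the accept item [T' → T .] counts as a complete item here).

Augment with T' → T and build the canonical LR(0) collection (I0 = CLOSURE({[T' → . T]}), then GOTO on every symbol after a dot until no new states appear). It has 17 states:
  I0: { [B → . ( T T], [B → . d (], [B → . d d], [B → . x B x], [T → . B d (], [T → . f T B], [T → . f], [T' → . T] }  — shift
  I1: { [B → ( . T T], [B → . ( T T], [B → . d (], [B → . d d], [B → . x B x], [T → . B d (], [T → . f T B], [T → . f] }  — shift
  I2: { [T → B . d (] }  — shift
  I3: { [T' → T .] }  — accept
  I4: { [B → d . (], [B → d . d] }  — shift
  I5: { [B → . ( T T], [B → . d (], [B → . d d], [B → . x B x], [T → . B d (], [T → . f T B], [T → . f], [T → f . T B], [T → f .] }  — shift, reduce
  I6: { [B → . ( T T], [B → . d (], [B → . d d], [B → . x B x], [B → x . B x] }  — shift
  I7: { [B → x B . x] }  — shift
  I8: { [B → x B x .] }  — reduce
  I9: { [B → . ( T T], [B → . d (], [B → . d d], [B → . x B x], [T → f T . B] }  — shift
  I10: { [T → f T B .] }  — reduce
  I11: { [B → d ( .] }  — reduce
  I12: { [B → d d .] }  — reduce
  I13: { [T → B d . (] }  — shift
  I14: { [T → B d ( .] }  — reduce
  I15: { [B → ( T . T], [B → . ( T T], [B → . d (], [B → . d d], [B → . x B x], [T → . B d (], [T → . f T B], [T → . f] }  — shift
  I16: { [B → ( T T .] }  — reduce

Conflict in state I5:
  Shift-reduce conflict between [T → f .] and [B → . ( T T]
So the grammar is NOT LR(0).

Answer: No. Shift-reduce conflict between [T → f .] and [B → . ( T T]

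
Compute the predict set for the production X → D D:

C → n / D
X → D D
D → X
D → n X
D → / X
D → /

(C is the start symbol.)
{ '/', 'n' }

PREDICT(X → D D) = (FIRST(RHS) \ {ε}) ∪ (FOLLOW(X) if ε ∈ FIRST(RHS), i.e. RHS ⇒* ε)
FIRST(D) = { '/', 'n' }
FIRST(D D) = { '/', 'n' }
ε ∉ FIRST(D D), so FOLLOW(X) is not added.
PREDICT(X → D D) = { '/', 'n' }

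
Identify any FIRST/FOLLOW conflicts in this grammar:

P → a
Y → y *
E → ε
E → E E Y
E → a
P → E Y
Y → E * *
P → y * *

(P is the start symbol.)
Nullable non-terminals: E.
FIRST sets used below: FIRST(E) = { '*', 'a', 'y', ε }, FIRST(Y) = { '*', 'a', 'y' }

E: nullable alternative(s) E → ε; FOLLOW(E) = { '*', 'a', 'y' }
  E → ε: FIRST \ {ε} = { } — this is the only nullable alternative, skip
  E → E E Y: FIRST \ {ε} = { '*', 'a', 'y' } — overlaps FOLLOW(E) on { '*', 'a', 'y' }: CONFLICT
  E → a: FIRST \ {ε} = { 'a' } — overlaps FOLLOW(E) on { 'a' }: CONFLICT

P, Y have no nullable alternative, so no FIRST/FOLLOW check is needed there.

So the grammar has 2 FIRST/FOLLOW conflicts (marked CONFLICT above).

Answer: Yes. E → E E Y with FOLLOW(E) on { '*', 'a', 'y' }; E → a with FOLLOW(E) on { 'a' }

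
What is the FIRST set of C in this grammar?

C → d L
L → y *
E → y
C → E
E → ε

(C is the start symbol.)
{ 'd', 'y', ε }

To compute FIRST(C), examine every production with C on the left-hand side, reading each right-hand side left to right until a non-nullable symbol is reached.

FIRST sets of the other non-terminals involved (by the same procedure, iterated to a fixed point):
  FIRST(E) = { 'y', ε }

From C → d L:
  - d is a terminal: add 'd' and stop
From C → E:
  - E is a non-terminal: add FIRST(E) \ {ε} = { 'y' }
    E is nullable and nothing follows, so the whole right-hand side can vanish: ε ∈ FIRST(C)

Collecting: FIRST(C) = { 'd', 'y', ε }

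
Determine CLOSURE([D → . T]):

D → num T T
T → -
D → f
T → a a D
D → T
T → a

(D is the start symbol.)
Start with: [D → . T]
  [D → . T] has the dot before T: add [T → . -], [T → . a a D], [T → . a]
No further items can be added.

CLOSURE = { [D → . T], [T → . -], [T → . a a D], [T → . a] }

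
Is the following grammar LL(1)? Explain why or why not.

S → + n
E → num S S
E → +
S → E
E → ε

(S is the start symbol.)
A grammar is LL(1) if for each non-terminal N with multiple productions, the predict sets of those productions are pairwise disjoint, where PREDICT(N → α) = (FIRST(α) \ {ε}) ∪ (FOLLOW(N) if α ⇒* ε).

Relevant sets:
  FIRST(E) = { '+', 'num', ε }
  FOLLOW(S) = { $, '+', 'num' }
  FOLLOW(E) = { $, '+', 'num' }

For S:
  PREDICT(S → '+' n) = { '+' }
  PREDICT(S → E) = { $, '+', 'num' }
For E:
  PREDICT(E → num S S) = { 'num' }
  PREDICT(E → '+') = { '+' }
  PREDICT(E → ε) = { $, '+', 'num' }

Conflict found: Predict set conflict for S: { '+' }
The grammar is NOT LL(1).

Answer: No. Predict set conflict for S: { '+' }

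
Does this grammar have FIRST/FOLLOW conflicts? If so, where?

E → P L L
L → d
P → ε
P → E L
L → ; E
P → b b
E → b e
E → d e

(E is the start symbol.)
Nullable non-terminals: P.
FIRST sets used below: FIRST(E) = { ';', 'b', 'd' }

P: nullable alternative(s) P → ε; FOLLOW(P) = { ';', 'd' }
  P → ε: FIRST \ {ε} = { } — this is the only nullable alternative, skip
  P → E L: FIRST \ {ε} = { ';', 'b', 'd' } — overlaps FOLLOW(P) on { ';', 'd' }: CONFLICT
  P → b b: FIRST \ {ε} = { 'b' } — disjoint from FOLLOW(P)

E, L have no nullable alternative, so no FIRST/FOLLOW check is needed there.

So the grammar has 1 FIRST/FOLLOW conflict (marked CONFLICT above).

Answer: Yes. P → E L with FOLLOW(P) on { ';', 'd' }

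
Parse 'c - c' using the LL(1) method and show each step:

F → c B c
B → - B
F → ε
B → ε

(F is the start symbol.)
Stack is shown with the top on the left.

Stack    Input    Action
------------------------
F $      c - c $  output F → c B c
c B c $  c - c $  match 'c'
B c $    - c $    output B → - B
- B c $  - c $    match '-'
B c $    c $      output B → ε
c $      c $      match 'c'
$        $        accept

The string is accepted.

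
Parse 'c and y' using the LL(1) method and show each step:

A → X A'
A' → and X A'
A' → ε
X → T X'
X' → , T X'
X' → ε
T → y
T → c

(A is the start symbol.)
LL(1) parsing maintains a stack (initially the start symbol over $) and the input. At each step: if the stack top is a terminal, match it against the current input token; if it is a non-terminal N, replace it with the RHS of M[N, lookahead] (the unique production whose predict set contains the lookahead).

Stack is shown with the top on the left.

Stack       Input      Action
-----------------------------
A $         c and y $  output A → X A'
X A' $      c and y $  output X → T X'
T X' A' $   c and y $  output T → c
c X' A' $   c and y $  match 'c'
X' A' $     and y $    output X' → ε
A' $        and y $    output A' → and X A'
and X A' $  and y $    match 'and'
X A' $      y $        output X → T X'
T X' A' $   y $        output T → y
y X' A' $   y $        match 'y'
X' A' $     $          output X' → ε
A' $        $          output A' → ε
$           $          accept

The string is accepted.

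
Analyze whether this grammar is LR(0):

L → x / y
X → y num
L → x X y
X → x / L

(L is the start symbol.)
A grammar is LR(0) if no state in the canonical LR(0) collection has:
  - both a shift item (dot before a terminal) and a complete item (shift-reduce conflict), or
  - two or more complete items (reduce-reduce conflict; the accept item [L' → L .] counts as a complete item here).

Augment with L' → L and build the canonical LR(0) collection (I0 = CLOSURE({[L' → . L]}), then GOTO on every symbol after a dot until no new states appear). It has 12 states:
  I0: { [L → . x / y], [L → . x X y], [L' → . L] }  — shift
  I1: { [L' → L .] }  — accept
  I2: { [L → x . / y], [L → x . X y], [X → . x / L], [X → . y num] }  — shift
  I3: { [L → x / . y] }  — shift
  I4: { [L → x X . y] }  — shift
  I5: { [X → x . / L] }  — shift
  I6: { [X → y . num] }  — shift
  I7: { [X → y num .] }  — reduce
  I8: { [L → . x / y], [L → . x X y], [X → x / . L] }  — shift
  I9: { [X → x / L .] }  — reduce
  I10: { [L → x X y .] }  — reduce
  I11: { [L → x / y .] }  — reduce

Every state is either a pure shift/goto state or contains exactly one complete item and nothing to shift — no conflicts. The grammar is LR(0).

Answer: Yes, the grammar is LR(0)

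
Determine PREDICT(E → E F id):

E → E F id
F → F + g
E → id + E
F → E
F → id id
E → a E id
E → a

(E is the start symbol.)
PREDICT(E → E F id) = (FIRST(RHS) \ {ε}) ∪ (FOLLOW(E) if ε ∈ FIRST(RHS), i.e. RHS ⇒* ε)
FIRST(E) = { 'a', 'id' }
FIRST(E F id) = { 'a', 'id' }
ε ∉ FIRST(E F id), so FOLLOW(E) is not added.
PREDICT(E → E F id) = { 'a', 'id' }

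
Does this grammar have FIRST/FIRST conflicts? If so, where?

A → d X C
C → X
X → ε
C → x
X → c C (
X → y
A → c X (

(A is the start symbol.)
A FIRST/FIRST conflict occurs when two productions N → α and N → β for the same non-terminal have FIRST(α) ∩ FIRST(β) ≠ ∅ (with ε ∈ FIRST of a nullable right-hand side, so two nullable alternatives also conflict).

FIRST sets of the non-terminals at (or reachable through a nullable prefix from) the front of some alternative:
  FIRST(X) = { 'c', 'y', ε }

Productions for A:
  A → d X C: FIRST = { 'd' }
  A → c X (: FIRST = { 'c' }
Productions for C:
  C → X: FIRST = { 'c', 'y', ε }
  C → x: FIRST = { 'x' }
Productions for X:
  X → ε: FIRST = { ε }
  X → c C (: FIRST = { 'c' }
  X → y: FIRST = { 'y' }

All alternatives of each non-terminal have pairwise disjoint FIRST sets.

Answer: No FIRST/FIRST conflicts.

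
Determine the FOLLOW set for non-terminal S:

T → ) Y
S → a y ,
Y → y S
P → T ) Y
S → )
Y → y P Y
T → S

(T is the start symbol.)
{ $, ')', 'y' }

To compute FOLLOW(S), find every occurrence of S on a right-hand side N → α S β: add FIRST(β) \ {ε}, and if β is empty or nullable also add FOLLOW(N). Iterate to a fixed point.

In Y → y S: S is at the end, add FOLLOW(Y)
In T → S: S is at the end, add FOLLOW(T)

The FOLLOW sets referred to above (computed the same way, to a fixed point):
  FOLLOW(Y) = { $, ')', 'y' }
  FOLLOW(T) = { $, ')' }

Taking the union: FOLLOW(S) = { $, ')', 'y' }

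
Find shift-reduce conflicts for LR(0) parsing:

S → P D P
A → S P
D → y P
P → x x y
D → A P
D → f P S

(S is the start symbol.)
Augment with S' → S and build the canonical LR(0) collection (I0 = CLOSURE({[S' → . S]}), then GOTO on every symbol after a dot until no new states appear). It has 17 states:
  I0: { [P → . x x y], [S → . P D P], [S' → . S] }  — shift
  I1: { [A → . S P], [D → . A P], [D → . f P S], [D → . y P], [P → . x x y], [S → . P D P], [S → P . D P] }  — shift
  I2: { [S' → S .] }  — accept
  I3: { [P → x . x y] }  — shift
  I4: { [P → x x . y] }  — shift
  I5: { [P → x x y .] }  — reduce
  I6: { [D → A . P], [P → . x x y] }  — shift
  I7: { [P → . x x y], [S → P D . P] }  — shift
  I8: { [A → S . P], [P → . x x y] }  — shift
  I9: { [D → f . P S], [P → . x x y] }  — shift
  I10: { [D → y . P], [P → . x x y] }  — shift
  I11: { [D → y P .] }  — reduce
  I12: { [D → f P . S], [P → . x x y], [S → . P D P] }  — shift
  I13: { [D → f P S .] }  — reduce
  I14: { [A → S P .] }  — reduce
  I15: { [S → P D P .] }  — reduce
  I16: { [D → A P .] }  — reduce

No state contains both a complete item and a shift item.

Answer: No shift-reduce conflicts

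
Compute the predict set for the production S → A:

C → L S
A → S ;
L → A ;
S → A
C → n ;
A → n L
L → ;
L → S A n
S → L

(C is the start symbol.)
PREDICT(S → A) = (FIRST(RHS) \ {ε}) ∪ (FOLLOW(S) if ε ∈ FIRST(RHS), i.e. RHS ⇒* ε)
FIRST(A) = { ';', 'n' }
FIRST(A) = { ';', 'n' }
ε ∉ FIRST(A), so FOLLOW(S) is not added.
PREDICT(S → A) = { ';', 'n' }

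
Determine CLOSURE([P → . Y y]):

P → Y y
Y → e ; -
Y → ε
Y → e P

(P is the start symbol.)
Start with: [P → . Y y]
  [P → . Y y] has the dot before Y: add [Y → . e ; -], [Y → .], [Y → . e P]
No further items can be added.

CLOSURE = { [P → . Y y], [Y → . e ; -], [Y → . e P], [Y → .] }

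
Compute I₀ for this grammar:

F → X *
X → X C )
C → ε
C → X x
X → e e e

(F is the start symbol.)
{ [F → . X *], [F' → . F], [X → . X C )], [X → . e e e] }

First, augment the grammar with F' → F
I₀ = CLOSURE({ [F' → . F] }):
  [F' → . F] has the dot before F: add [F → . X *]
  [F → . X *] has the dot before X: add [X → . X C )], [X → . e e e]
No further items can be added.

I₀ = { [F → . X *], [F' → . F], [X → . X C )], [X → . e e e] }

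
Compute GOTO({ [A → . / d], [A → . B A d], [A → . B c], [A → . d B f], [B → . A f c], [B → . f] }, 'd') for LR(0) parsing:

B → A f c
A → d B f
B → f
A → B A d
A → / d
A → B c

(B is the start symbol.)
{ [A → . / d], [A → . B A d], [A → . B c], [A → . d B f], [A → d . B f], [B → . A f c], [B → . f] }

GOTO(I, 'd') = CLOSURE({ [A → αX.β] : [A → α.Xβ] ∈ I, X = 'd' })

Items with dot before 'd', with the dot advanced:
  [A → . d B f] → [A → d . B f]
Closure of the advanced items:
  [A → d . B f] has the dot before B: add [B → . A f c], [B → . f]
  [B → . A f c] has the dot before A: add [A → . d B f], [A → . B A d], [A → . / d], [A → . B c]

GOTO = { [A → . / d], [A → . B A d], [A → . B c], [A → . d B f], [A → d . B f], [B → . A f c], [B → . f] }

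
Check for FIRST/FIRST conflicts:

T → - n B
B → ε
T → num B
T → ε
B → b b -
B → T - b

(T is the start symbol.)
A FIRST/FIRST conflict occurs when two productions N → α and N → β for the same non-terminal have FIRST(α) ∩ FIRST(β) ≠ ∅ (with ε ∈ FIRST of a nullable right-hand side, so two nullable alternatives also conflict).

FIRST sets of the non-terminals at (or reachable through a nullable prefix from) the front of some alternative:
  FIRST(T) = { '-', 'num', ε }

Productions for T:
  T → - n B: FIRST = { '-' }
  T → num B: FIRST = { 'num' }
  T → ε: FIRST = { ε }
Productions for B:
  B → ε: FIRST = { ε }
  B → b b -: FIRST = { 'b' }
  B → T - b: FIRST = { '-', 'num' }

All alternatives of each non-terminal have pairwise disjoint FIRST sets.

Answer: No FIRST/FIRST conflicts.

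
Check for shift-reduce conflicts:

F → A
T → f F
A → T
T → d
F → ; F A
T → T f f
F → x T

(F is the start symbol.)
A shift-reduce conflict occurs when an LR(0) state has both:
  - a complete (reduce) item [A → α .] (dot at the end), and
  - a shift item [B → β . c γ] (dot before a terminal).

Augment with F' → F and build the canonical LR(0) collection (I0 = CLOSURE({[F' → . F]}), then GOTO on every symbol after a dot until no new states appear). It has 14 states:
  I0: { [A → . T], [F → . ; F A], [F → . A], [F → . x T], [F' → . F], [T → . T f f], [T → . d], [T → . f F] }  — shift
  I1: { [A → . T], [F → . ; F A], [F → . A], [F → . x T], [F → ; . F A], [T → . T f f], [T → . d], [T → . f F] }  — shift
  I2: { [F → A .] }  — reduce
  I3: { [F' → F .] }  — accept
  I4: { [A → T .], [T → T . f f] }  — shift, reduce
  I5: { [T → d .] }  — reduce
  I6: { [A → . T], [F → . ; F A], [F → . A], [F → . x T], [T → . T f f], [T → . d], [T → . f F], [T → f . F] }  — shift
  I7: { [F → x . T], [T → . T f f], [T → . d], [T → . f F] }  — shift
  I8: { [F → x T .], [T → T . f f] }  — shift, reduce
  I9: { [T → T f . f] }  — shift
  I10: { [T → T f f .] }  — reduce
  I11: { [T → f F .] }  — reduce
  I12: { [A → . T], [F → ; F . A], [T → . T f f], [T → . d], [T → . f F] }  — shift
  I13: { [F → ; F A .] }  — reduce

I4 contains reduce item [A → T .] and shift item [T → T . f f] — shift-reduce conflict.
I8 contains reduce item [F → x T .] and shift item [T → T . f f] — shift-reduce conflict.

Answer: Yes — I4: [A → T .] vs [T → T . f f]; I8: [F → x T .] vs [T → T . f f]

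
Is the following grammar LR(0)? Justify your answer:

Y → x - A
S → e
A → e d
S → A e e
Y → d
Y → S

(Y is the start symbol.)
A grammar is LR(0) if no state in the canonical LR(0) collection has:
  - both a shift item (dot before a terminal) and a complete item (shift-reduce conflict), or
  - two or more complete items (reduce-reduce conflict; the accept item [Y' → Y .] counts as a complete item here).

Augment with Y' → Y and build the canonical LR(0) collection (I0 = CLOSURE({[Y' → . Y]}), then GOTO on every symbol after a dot until no new states appear). It has 13 states:
  I0: { [A → . e d], [S → . A e e], [S → . e], [Y → . S], [Y → . d], [Y → . x - A], [Y' → . Y] }  — shift
  I1: { [S → A . e e] }  — shift
  I2: { [Y → S .] }  — reduce
  I3: { [Y' → Y .] }  — accept
  I4: { [Y → d .] }  — reduce
  I5: { [A → e . d], [S → e .] }  — shift, reduce
  I6: { [Y → x . - A] }  — shift
  I7: { [A → . e d], [Y → x - . A] }  — shift
  I8: { [Y → x - A .] }  — reduce
  I9: { [A → e . d] }  — shift
  I10: { [A → e d .] }  — reduce
  I11: { [S → A e . e] }  — shift
  I12: { [S → A e e .] }  — reduce

Conflict in state I5:
  Shift-reduce conflict between [S → e .] and [A → e . d]
So the grammar is NOT LR(0).

Answer: No. Shift-reduce conflict between [S → e .] and [A → e . d]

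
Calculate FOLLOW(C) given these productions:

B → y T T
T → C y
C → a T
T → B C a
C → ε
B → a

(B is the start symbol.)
{ 'a', 'y' }

In T → C y: C is followed by y, add FIRST(y) \ {ε} = { 'y' }
In T → B C a: C is followed by a, add FIRST(a) \ {ε} = { 'a' }

Taking the union: FOLLOW(C) = { 'a', 'y' }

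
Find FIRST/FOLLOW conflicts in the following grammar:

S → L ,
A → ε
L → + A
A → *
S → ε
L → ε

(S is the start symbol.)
A FIRST/FOLLOW conflict occurs when a non-terminal N has a nullable alternative N → β (β ⇒* ε) and another alternative N → α with FIRST(α) ∩ FOLLOW(N) ≠ ∅: on such a lookahead the parser cannot decide between expanding α and letting N vanish via β.

Nullable non-terminals: A, L, S.
FIRST sets used below: FIRST(L) = { '+', ε }

A: nullable alternative(s) A → ε; FOLLOW(A) = { ',' }
  A → ε: FIRST \ {ε} = { } — this is the only nullable alternative, skip
  A → *: FIRST \ {ε} = { '*' } — disjoint from FOLLOW(A)

L: nullable alternative(s) L → ε; FOLLOW(L) = { ',' }
  L → + A: FIRST \ {ε} = { '+' } — disjoint from FOLLOW(L)
  L → ε: FIRST \ {ε} = { } — this is the only nullable alternative, skip

S: nullable alternative(s) S → ε; FOLLOW(S) = { $ }
  S → L ,: FIRST \ {ε} = { '+', ',' } — disjoint from FOLLOW(S)
  S → ε: FIRST \ {ε} = { } — this is the only nullable alternative, skip

No FIRST/FOLLOW conflicts found.

Answer: No FIRST/FOLLOW conflicts.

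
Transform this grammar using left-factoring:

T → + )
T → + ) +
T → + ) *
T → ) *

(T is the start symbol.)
Left-factoring transforms A → αβ₁ | αβ₂ into A → αA' and A' → β₁ | β₂
(α is the longest common prefix among the alternatives). Repeat until
no nonterminal has two alternatives with a common prefix.

Round 1: T has alternatives sharing prefix '+ )'. Introduce T': T → + ) T'
  Add: T' → ε
  Add: T' → +
  Add: T' → *

No remaining common prefixes — done.

Resulting grammar:
T → + ) T'
T' → ε
T' → +
T' → *
T → ) *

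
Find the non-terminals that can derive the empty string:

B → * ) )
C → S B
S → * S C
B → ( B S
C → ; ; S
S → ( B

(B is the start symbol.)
A non-terminal is nullable if it can derive ε (the empty string): either it has an ε-production, or it has a production whose right-hand side consists entirely of nullable non-terminals.

There are no ε-productions, so no non-terminal can derive ε.
No non-terminals are nullable.

Answer: None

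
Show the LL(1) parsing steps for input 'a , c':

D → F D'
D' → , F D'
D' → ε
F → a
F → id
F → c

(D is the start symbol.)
LL(1) parsing maintains a stack (initially the start symbol over $) and the input. At each step: if the stack top is a terminal, match it against the current input token; if it is a non-terminal N, replace it with the RHS of M[N, lookahead] (the unique production whose predict set contains the lookahead).

Stack is shown with the top on the left.

Stack     Input    Action
-------------------------
D $       a , c $  output D → F D'
F D' $    a , c $  output F → a
a D' $    a , c $  match 'a'
D' $      , c $    output D' → , F D'
, F D' $  , c $    match ','
F D' $    c $      output F → c
c D' $    c $      match 'c'
D' $      $        output D' → ε
$         $        accept

The string is accepted.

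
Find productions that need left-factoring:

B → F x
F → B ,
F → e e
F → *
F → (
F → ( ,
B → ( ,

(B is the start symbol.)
Left-factoring is needed when two productions for the same non-terminal
share a common prefix on the right-hand side.

Productions for B:
  B → F x
  B → ( ,
Productions for F:
  F → B ,
  F → e e
  F → *
  F → (
  F → ( ,

Found common prefix '(' in productions for F

Answer: Yes, F has productions with common prefix '('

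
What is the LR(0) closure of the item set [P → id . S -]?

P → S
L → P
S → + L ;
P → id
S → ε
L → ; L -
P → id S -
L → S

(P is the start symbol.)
To compute CLOSURE, for each item [A → α.Bβ] where B is a non-terminal, add [B → .γ] for all productions B → γ; repeat for the newly added items until nothing changes.

Start with: [P → id . S -]
  [P → id . S -] has the dot before S: add [S → . + L ;], [S → .]
No further items can be added.

CLOSURE = { [P → id . S -], [S → . + L ;], [S → .] }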